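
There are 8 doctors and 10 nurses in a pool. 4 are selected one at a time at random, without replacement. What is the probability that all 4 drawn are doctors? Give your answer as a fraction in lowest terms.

Multiply the conditional probabilities at each draw: 8/18 · 7/17 · 6/16 · 5/15 = 1680/73440 = 7/306.

7/306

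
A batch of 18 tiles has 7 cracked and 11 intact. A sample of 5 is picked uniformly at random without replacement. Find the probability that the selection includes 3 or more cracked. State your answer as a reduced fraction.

37/136

There are C(18,5) = 8568 ways to choose the 5.
Favorable selections (3 or more cracked): C(7,3)·C(11,2) + C(7,4)·C(11,1) + C(7,5)·C(11,0) = 1925 + 385 + 21 = 2331.
Probability = 2331/8568 = 37/136.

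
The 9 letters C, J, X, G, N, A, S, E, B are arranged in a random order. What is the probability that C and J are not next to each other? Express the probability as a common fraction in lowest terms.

7/9

There are 9! = 362880 arrangements.
Arrangements with C and J adjacent: 2·8! = 80640.
So not adjacent: 362880 − 80640 = 282240, probability 282240/362880 = 7/9.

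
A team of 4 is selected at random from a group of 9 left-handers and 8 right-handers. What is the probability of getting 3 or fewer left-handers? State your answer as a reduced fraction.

161/170

There are C(17,4) = 2380 ways to choose the 4.
The complement is exactly 4 left-handers: C(9,4)·C(8,0) = 126.
Probability = 1 − 126/2380 = 2254/2380 = 161/170.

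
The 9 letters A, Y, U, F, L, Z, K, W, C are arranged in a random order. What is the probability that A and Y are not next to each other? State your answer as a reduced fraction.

There are 9! = 362880 arrangements.
Arrangements with A and Y adjacent: 2·8! = 80640.
So not adjacent: 362880 − 80640 = 282240, probability 282240/362880 = 7/9.

7/9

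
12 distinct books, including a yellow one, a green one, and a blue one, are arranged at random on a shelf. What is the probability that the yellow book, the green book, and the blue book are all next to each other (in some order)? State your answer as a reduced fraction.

1/22

There are 12! = 479001600 arrangements.
Treat the three as one block: 10! placements × 3! orders within the block = 3628800·6 = 21772800.
Probability = 21772800/479001600 = 1/22.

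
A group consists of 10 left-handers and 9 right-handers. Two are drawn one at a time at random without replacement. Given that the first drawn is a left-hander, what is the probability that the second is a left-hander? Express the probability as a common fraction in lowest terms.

1/2

After removing one left-hander, 18 remain: 9 left-handers and 9 right-handers.
So the probability the next is a left-hander is 9/18 = 1/2.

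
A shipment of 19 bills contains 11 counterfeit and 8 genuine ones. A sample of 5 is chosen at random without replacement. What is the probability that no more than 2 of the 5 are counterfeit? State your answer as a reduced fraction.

There are C(19,5) = 11628 ways to choose the 5.
Favorable selections (no more than 2 counterfeit): C(11,0)·C(8,5) + C(11,1)·C(8,4) + C(11,2)·C(8,3) = 56 + 770 + 3080 = 3906.
Probability = 3906/11628 = 217/646.

217/646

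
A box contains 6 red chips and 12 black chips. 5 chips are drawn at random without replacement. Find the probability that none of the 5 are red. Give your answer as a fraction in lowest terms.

There are C(18,5) = 8568 possible selections.
Selections with no red (all black): C(12,5) = 792.
Probability = 792/8568 = 11/119.

11/119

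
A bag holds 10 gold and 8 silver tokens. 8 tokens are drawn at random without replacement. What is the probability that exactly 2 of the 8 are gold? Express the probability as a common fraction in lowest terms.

70/2431

Total number of selections: C(18,8) = 43758.
Selections with exactly 2 gold: choose 2 of the 10 gold and 6 of the 8 silver, C(10,2)·C(8,6) = 45·28 = 1260.
Probability = 1260/43758 = 70/2431.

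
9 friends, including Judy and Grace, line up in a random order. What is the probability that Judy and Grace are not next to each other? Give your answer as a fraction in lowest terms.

There are 9! = 362880 arrangements.
Arrangements with Judy and Grace adjacent: 2·8! = 80640.
So not adjacent: 362880 − 80640 = 282240, probability 282240/362880 = 7/9.

7/9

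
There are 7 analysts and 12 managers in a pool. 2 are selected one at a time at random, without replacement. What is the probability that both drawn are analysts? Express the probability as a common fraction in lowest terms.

7/57

Multiply the conditional probabilities at each draw: 7/19 · 6/18 = 42/342 = 7/57.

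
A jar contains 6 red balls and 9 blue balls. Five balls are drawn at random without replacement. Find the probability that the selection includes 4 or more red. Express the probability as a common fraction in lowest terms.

There are C(15,5) = 3003 ways to choose the 5.
Favorable selections (4 or more red): C(6,4)·C(9,1) + C(6,5)·C(9,0) = 135 + 6 = 141.
Probability = 141/3003 = 47/1001.

47/1001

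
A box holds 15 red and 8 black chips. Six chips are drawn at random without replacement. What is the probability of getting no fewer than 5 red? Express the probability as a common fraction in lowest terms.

Total selections: C(23,6) = 100947.
Favorable selections (no fewer than 5 red): C(15,5)·C(8,1) + C(15,6)·C(8,0) = 24024 + 5005 = 29029.
Probability = 29029/100947 = 377/1311.

377/1311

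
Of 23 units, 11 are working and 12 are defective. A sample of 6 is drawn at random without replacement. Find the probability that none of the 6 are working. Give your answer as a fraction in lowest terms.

4/437

There are C(23,6) = 100947 possible selections.
Selections with no working (all defective): C(12,6) = 924.
Probability = 924/100947 = 4/437.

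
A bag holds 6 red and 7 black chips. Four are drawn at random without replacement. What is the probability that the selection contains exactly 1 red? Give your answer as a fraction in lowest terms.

The sample space is all 4-subsets of the 13: C(13,4) = 715.
Selections with exactly 1 red: choose 1 of the 6 red and 3 of the 7 black, C(6,1)·C(7,3) = 6·35 = 210.
Probability = 210/715 = 42/143.

42/143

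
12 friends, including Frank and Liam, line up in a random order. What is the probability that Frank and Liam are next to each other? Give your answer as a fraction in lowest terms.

1/6

There are 12! = 479001600 arrangements.
Treat Frank and Liam as a block: 11! arrangements of the blocks × 2 orders within the block = 2·39916800 = 79833600.
Probability = 79833600/479001600 = 1/6.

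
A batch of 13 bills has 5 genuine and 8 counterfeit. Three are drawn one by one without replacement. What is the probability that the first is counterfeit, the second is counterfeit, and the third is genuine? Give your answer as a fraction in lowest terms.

Multiply the conditional probabilities at each draw: 8/13 · 7/12 · 5/11 = 280/1716 = 70/429.

70/429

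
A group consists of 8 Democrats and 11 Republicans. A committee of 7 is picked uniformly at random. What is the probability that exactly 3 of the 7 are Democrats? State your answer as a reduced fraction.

1540/4199

There are C(19,7) = 50388 ways to choose 7 from 19.
Selections with exactly 3 Democrats: choose 3 of the 8 Democrats and 4 of the 11 Republicans, C(8,3)·C(11,4) = 56·330 = 18480.
Probability = 18480/50388 = 1540/4199.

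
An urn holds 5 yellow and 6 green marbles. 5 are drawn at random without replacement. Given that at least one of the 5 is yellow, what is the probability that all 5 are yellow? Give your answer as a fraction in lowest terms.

Work in counts. Selections with at least one yellow: C(11,5) − C(6,5) = 462 − 6 = 456.
Of those, selections where all 5 are yellow: C(5,5) = 1.
Conditional probability = 1/456.

1/456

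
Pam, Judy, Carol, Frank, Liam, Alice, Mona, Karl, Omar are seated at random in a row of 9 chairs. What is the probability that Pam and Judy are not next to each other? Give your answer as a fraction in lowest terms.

7/9

There are 9! = 362880 arrangements.
Arrangements with Pam and Judy adjacent: 2·8! = 80640.
So not adjacent: 362880 − 80640 = 282240, probability 282240/362880 = 7/9.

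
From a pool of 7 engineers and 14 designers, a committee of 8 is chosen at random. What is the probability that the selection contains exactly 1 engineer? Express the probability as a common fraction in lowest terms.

572/4845

There are C(21,8) = 203490 ways to choose 8 from 21.
Selections with exactly 1 engineer: choose 1 of the 7 engineers and 7 of the 14 designers, C(7,1)·C(14,7) = 7·3432 = 24024.
Probability = 24024/203490 = 572/4845.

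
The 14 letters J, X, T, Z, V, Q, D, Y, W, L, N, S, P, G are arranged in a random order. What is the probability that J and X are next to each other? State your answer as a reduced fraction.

There are 14! = 87178291200 arrangements.
Treat J and X as a block: 13! arrangements of the blocks × 2 orders within the block = 2·6227020800 = 12454041600.
Probability = 12454041600/87178291200 = 1/7.

1/7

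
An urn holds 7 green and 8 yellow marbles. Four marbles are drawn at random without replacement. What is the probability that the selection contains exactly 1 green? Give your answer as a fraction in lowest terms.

56/195

Total number of selections: C(15,4) = 1365.
Selections with exactly 1 green: choose 1 of the 7 green and 3 of the 8 yellow, C(7,1)·C(8,3) = 7·56 = 392.
Probability = 392/1365 = 56/195.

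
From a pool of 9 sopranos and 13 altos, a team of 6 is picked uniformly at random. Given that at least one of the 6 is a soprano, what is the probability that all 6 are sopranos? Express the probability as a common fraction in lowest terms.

28/24299

Work in counts. Selections with at least one soprano: C(22,6) − C(13,6) = 74613 − 1716 = 72897.
Of those, selections where all 6 are sopranos: C(9,6) = 84.
Conditional probability = 84/72897 = 28/24299.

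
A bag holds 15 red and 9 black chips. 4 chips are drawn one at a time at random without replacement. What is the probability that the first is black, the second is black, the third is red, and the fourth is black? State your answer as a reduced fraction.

15/506

Multiply the conditional probabilities at each draw: 9/24 · 8/23 · 15/22 · 7/21 = 7560/255024 = 15/506.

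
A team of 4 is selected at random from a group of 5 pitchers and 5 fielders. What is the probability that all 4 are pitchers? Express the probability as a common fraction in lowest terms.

There are C(10,4) = 210 possible selections.
Selections with all pitchers: C(5,4) = 5.
Probability = 5/210 = 1/42.

1/42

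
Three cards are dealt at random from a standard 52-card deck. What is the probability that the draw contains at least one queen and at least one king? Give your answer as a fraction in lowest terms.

There are C(52,3) = 22100 possible draws.
By inclusion-exclusion on the complements, draws missing all queens or all kings: C(48,3) + C(48,3) − C(44,3) = 17296 + 17296 − 13244 = 21348.
So draws with at least one of each: 22100 − 21348 = 752, probability 752/22100 = 188/5525.

188/5525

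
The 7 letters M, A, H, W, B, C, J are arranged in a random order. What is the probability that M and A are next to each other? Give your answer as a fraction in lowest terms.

2/7

There are 7! = 5040 arrangements.
Treat M and A as a block: 6! arrangements of the blocks × 2 orders within the block = 2·720 = 1440.
Probability = 1440/5040 = 2/7.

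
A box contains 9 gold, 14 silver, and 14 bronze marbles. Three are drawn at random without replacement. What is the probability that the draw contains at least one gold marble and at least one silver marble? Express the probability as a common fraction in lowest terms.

147/370

There are C(37,3) = 7770 possible draws.
By inclusion-exclusion on the complements, draws missing all gold or all silver: C(28,3) + C(23,3) − C(14,3) = 3276 + 1771 − 364 = 4683.
So draws with at least one of each: 7770 − 4683 = 3087, probability 3087/7770 = 147/370.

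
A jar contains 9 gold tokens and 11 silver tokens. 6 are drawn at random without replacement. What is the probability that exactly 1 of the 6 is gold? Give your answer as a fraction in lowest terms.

The sample space is all 6-subsets of the 20: C(20,6) = 38760.
Selections with exactly 1 gold: choose 1 of the 9 gold and 5 of the 11 silver, C(9,1)·C(11,5) = 9·462 = 4158.
Probability = 4158/38760 = 693/6460.

693/6460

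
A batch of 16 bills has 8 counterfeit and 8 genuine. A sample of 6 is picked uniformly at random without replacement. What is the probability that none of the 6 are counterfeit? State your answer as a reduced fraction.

1/286

There are C(16,6) = 8008 possible selections.
Selections with no counterfeit (all genuine): C(8,6) = 28.
Probability = 28/8008 = 1/286.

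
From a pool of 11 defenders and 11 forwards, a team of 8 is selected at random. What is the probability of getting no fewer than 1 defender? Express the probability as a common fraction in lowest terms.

Total selections: C(22,8) = 319770.
Favorable selections (no fewer than 1 defender): C(11,1)·C(11,7) + C(11,2)·C(11,6) + C(11,3)·C(11,5) + C(11,4)·C(11,4) + C(11,5)·C(11,3) + C(11,6)·C(11,2) + C(11,7)·C(11,1) + C(11,8)·C(11,0) = 3630 + 25410 + 76230 + 108900 + 76230 + 25410 + 3630 + 165 = 319605.
Probability = 319605/319770 = 1937/1938.

1937/1938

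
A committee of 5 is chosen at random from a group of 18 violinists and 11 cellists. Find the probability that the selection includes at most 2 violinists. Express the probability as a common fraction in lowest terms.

1507/5655

There are C(29,5) = 118755 ways to choose the 5.
Favorable selections (at most 2 violinists): C(18,0)·C(11,5) + C(18,1)·C(11,4) + C(18,2)·C(11,3) = 462 + 5940 + 25245 = 31647.
Probability = 31647/118755 = 1507/5655.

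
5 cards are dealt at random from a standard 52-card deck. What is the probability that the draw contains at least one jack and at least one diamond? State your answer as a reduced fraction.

229297/866320

There are C(52,5) = 2598960 possible draws.
By inclusion-exclusion on the complements, draws missing all jacks or all diamonds: C(48,5) + C(39,5) − C(36,5) = 1712304 + 575757 − 376992 = 1911069.
So draws with at least one of each: 2598960 − 1911069 = 687891, probability 687891/2598960 = 229297/866320.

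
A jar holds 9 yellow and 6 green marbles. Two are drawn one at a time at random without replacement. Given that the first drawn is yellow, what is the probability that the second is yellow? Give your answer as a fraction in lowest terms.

4/7

After removing one yellow, 14 remain: 8 yellow and 6 green.
So the probability the next is yellow is 8/14 = 4/7.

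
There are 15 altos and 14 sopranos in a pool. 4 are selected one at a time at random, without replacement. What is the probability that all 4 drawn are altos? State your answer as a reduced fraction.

5/87

Multiply the conditional probabilities at each draw: 15/29 · 14/28 · 13/27 · 12/26 = 32760/570024 = 5/87.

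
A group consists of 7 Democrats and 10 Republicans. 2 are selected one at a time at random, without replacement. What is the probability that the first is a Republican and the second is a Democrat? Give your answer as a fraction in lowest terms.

35/136

Multiply the conditional probabilities at each draw: 10/17 · 7/16 = 70/272 = 35/136.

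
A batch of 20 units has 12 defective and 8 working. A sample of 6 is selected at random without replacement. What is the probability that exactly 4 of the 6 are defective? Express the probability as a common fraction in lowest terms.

The sample space is all 6-subsets of the 20: C(20,6) = 38760.
Selections with exactly 4 defective: choose 4 of the 12 defective and 2 of the 8 working, C(12,4)·C(8,2) = 495·28 = 13860.
Probability = 13860/38760 = 231/646.

231/646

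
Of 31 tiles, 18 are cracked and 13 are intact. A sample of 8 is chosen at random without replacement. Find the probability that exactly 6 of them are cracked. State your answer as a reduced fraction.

12376/67425

Total number of selections: C(31,8) = 7888725.
Selections with exactly 6 cracked: choose 6 of the 18 cracked and 2 of the 13 intact, C(18,6)·C(13,2) = 18564·78 = 1447992.
Probability = 1447992/7888725 = 12376/67425.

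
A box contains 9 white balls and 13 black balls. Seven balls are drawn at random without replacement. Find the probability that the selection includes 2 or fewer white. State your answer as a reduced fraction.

Total selections: C(22,7) = 170544.
Favorable selections (2 or fewer white): C(9,0)·C(13,7) + C(9,1)·C(13,6) + C(9,2)·C(13,5) = 1716 + 15444 + 46332 = 63492.
Probability = 63492/170544 = 481/1292.

481/1292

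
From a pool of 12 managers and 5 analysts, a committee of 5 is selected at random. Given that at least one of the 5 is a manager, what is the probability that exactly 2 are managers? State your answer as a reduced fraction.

660/6187

Work in counts. Selections with at least one manager: C(17,5) − C(5,5) = 6188 − 1 = 6187.
Of those, selections where exactly 2 are managers: C(12,2)·C(5,3) = 66·10 = 660.
Conditional probability = 660/6187.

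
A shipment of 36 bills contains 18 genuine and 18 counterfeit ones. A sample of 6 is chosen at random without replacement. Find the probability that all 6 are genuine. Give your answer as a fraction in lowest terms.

There are C(36,6) = 1947792 possible selections.
Selections with all genuine: C(18,6) = 18564.
Probability = 18564/1947792 = 13/1364.

13/1364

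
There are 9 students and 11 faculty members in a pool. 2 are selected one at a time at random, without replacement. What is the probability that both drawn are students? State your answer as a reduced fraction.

Multiply the conditional probabilities at each draw: 9/20 · 8/19 = 72/380 = 18/95.

18/95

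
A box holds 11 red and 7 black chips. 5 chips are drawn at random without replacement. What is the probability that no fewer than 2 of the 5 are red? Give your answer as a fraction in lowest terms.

583/612

Total selections: C(18,5) = 8568.
Count the complement (fewer than 2 red): C(11,0)·C(7,5) + C(11,1)·C(7,4) = 21 + 385 = 406.
Probability = 1 − 406/8568 = 8162/8568 = 583/612.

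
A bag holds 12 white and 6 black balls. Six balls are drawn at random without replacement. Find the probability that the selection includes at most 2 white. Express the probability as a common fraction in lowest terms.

1063/18564

Total selections: C(18,6) = 18564.
Favorable selections (at most 2 white): C(12,0)·C(6,6) + C(12,1)·C(6,5) + C(12,2)·C(6,4) = 1 + 72 + 990 = 1063.
Probability = 1063/18564.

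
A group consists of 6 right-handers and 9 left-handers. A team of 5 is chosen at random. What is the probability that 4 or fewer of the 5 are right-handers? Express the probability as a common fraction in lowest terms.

Total selections: C(15,5) = 3003.
The complement is exactly 5 right-handers: C(6,5)·C(9,0) = 6.
Probability = 1 − 6/3003 = 2997/3003 = 999/1001.

999/1001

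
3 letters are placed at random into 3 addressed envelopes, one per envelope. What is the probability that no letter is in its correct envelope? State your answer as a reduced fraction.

1/3

There are 3! = 6 assignments.
By inclusion-exclusion, assignments with no fixed points: C(3,0)·3! − C(3,1)·2! + C(3,2)·1! − C(3,3)·0! = 2.
Probability = 2/6 = 1/3.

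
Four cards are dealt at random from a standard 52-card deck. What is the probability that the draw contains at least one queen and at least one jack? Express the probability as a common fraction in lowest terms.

There are C(52,4) = 270725 possible draws.
By inclusion-exclusion on the complements, draws missing all queens or all jacks: C(48,4) + C(48,4) − C(44,4) = 194580 + 194580 − 135751 = 253409.
So draws with at least one of each: 270725 − 253409 = 17316, probability 17316/270725 = 1332/20825.

1332/20825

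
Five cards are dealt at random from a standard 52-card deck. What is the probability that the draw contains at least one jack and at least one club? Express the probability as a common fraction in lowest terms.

There are C(52,5) = 2598960 possible draws.
By inclusion-exclusion on the complements, draws missing all jacks or all clubs: C(48,5) + C(39,5) − C(36,5) = 1712304 + 575757 − 376992 = 1911069.
So draws with at least one of each: 2598960 − 1911069 = 687891, probability 687891/2598960 = 229297/866320.

229297/866320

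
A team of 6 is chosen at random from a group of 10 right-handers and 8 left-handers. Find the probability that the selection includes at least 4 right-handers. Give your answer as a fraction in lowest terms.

There are C(18,6) = 18564 ways to choose the 6.
Favorable selections (at least 4 right-handers): C(10,4)·C(8,2) + C(10,5)·C(8,1) + C(10,6)·C(8,0) = 5880 + 2016 + 210 = 8106.
Probability = 8106/18564 = 193/442.

193/442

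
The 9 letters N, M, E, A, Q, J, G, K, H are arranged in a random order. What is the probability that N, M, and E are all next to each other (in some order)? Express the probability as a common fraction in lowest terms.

There are 9! = 362880 arrangements.
Treat the three as one block: 7! placements × 3! orders within the block = 5040·6 = 30240.
Probability = 30240/362880 = 1/12.

1/12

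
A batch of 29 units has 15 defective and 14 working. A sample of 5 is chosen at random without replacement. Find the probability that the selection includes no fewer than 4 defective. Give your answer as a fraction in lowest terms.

Total selections: C(29,5) = 118755.
Favorable selections (no fewer than 4 defective): C(15,4)·C(14,1) + C(15,5)·C(14,0) = 19110 + 3003 = 22113.
Probability = 22113/118755 = 27/145.

27/145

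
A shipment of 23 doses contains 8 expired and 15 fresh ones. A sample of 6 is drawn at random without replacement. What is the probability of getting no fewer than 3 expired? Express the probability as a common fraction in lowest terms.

There are C(23,6) = 100947 ways to choose the 6.
Count the complement (fewer than 3 expired): C(8,0)·C(15,6) + C(8,1)·C(15,5) + C(8,2)·C(15,4) = 5005 + 24024 + 38220 = 67249.
Probability = 1 − 67249/100947 = 33698/100947 = 4814/14421.

4814/14421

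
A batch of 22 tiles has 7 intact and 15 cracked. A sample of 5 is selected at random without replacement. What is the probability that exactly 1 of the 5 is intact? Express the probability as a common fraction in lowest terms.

The sample space is all 5-subsets of the 22: C(22,5) = 26334.
Selections with exactly 1 intact: choose 1 of the 7 intact and 4 of the 15 cracked, C(7,1)·C(15,4) = 7·1365 = 9555.
Probability = 9555/26334 = 455/1254.

455/1254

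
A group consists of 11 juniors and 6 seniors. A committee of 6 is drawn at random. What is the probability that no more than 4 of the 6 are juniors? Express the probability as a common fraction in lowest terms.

653/884

Total selections: C(17,6) = 12376.
Favorable selections (no more than 4 juniors): C(11,0)·C(6,6) + C(11,1)·C(6,5) + C(11,2)·C(6,4) + C(11,3)·C(6,3) + C(11,4)·C(6,2) = 1 + 66 + 825 + 3300 + 4950 = 9142.
Probability = 9142/12376 = 653/884.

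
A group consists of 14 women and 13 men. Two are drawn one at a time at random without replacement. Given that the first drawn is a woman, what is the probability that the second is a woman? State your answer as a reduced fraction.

After removing one woman, 26 remain: 13 women and 13 men.
So the probability the next is a woman is 13/26 = 1/2.

1/2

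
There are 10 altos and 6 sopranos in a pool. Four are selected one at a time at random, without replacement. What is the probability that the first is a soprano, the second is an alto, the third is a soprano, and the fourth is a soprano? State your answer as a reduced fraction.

5/182

Multiply the conditional probabilities at each draw: 6/16 · 10/15 · 5/14 · 4/13 = 1200/43680 = 5/182.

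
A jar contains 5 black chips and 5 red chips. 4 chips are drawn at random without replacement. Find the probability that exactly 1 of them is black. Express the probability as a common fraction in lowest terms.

The sample space is all 4-subsets of the 10: C(10,4) = 210.
Selections with exactly 1 black: choose 1 of the 5 black and 3 of the 5 red, C(5,1)·C(5,3) = 5·10 = 50.
Probability = 50/210 = 5/21.

5/21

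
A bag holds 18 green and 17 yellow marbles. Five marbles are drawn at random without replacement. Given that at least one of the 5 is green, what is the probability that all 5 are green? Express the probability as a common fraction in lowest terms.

Work in counts. Selections with at least one green: C(35,5) − C(17,5) = 324632 − 6188 = 318444.
Of those, selections where all 5 are green: C(18,5) = 8568.
Conditional probability = 8568/318444 = 6/223.

6/223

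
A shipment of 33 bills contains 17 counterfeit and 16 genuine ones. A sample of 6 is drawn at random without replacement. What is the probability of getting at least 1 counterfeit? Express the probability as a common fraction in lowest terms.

1785/1798

Total selections: C(33,6) = 1107568.
The complement is all 6 are genuine: C(16,6) = 8008.
Probability = 1 − 8008/1107568 = 1099560/1107568 = 1785/1798.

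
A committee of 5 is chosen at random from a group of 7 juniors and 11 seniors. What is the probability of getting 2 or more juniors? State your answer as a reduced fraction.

Total selections: C(18,5) = 8568.
Count the complement (fewer than 2 juniors): C(7,0)·C(11,5) + C(7,1)·C(11,4) = 462 + 2310 = 2772.
Probability = 1 − 2772/8568 = 5796/8568 = 23/34.

23/34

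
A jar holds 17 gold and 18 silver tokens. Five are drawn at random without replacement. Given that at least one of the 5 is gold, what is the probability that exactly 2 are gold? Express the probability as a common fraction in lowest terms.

204/581

Work in counts. Selections with at least one gold: C(35,5) − C(18,5) = 324632 − 8568 = 316064.
Of those, selections where exactly 2 are gold: C(17,2)·C(18,3) = 136·816 = 110976.
Conditional probability = 110976/316064 = 204/581.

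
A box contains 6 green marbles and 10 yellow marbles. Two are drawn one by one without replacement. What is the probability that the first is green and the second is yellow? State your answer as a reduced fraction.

1/4

Multiply the conditional probabilities at each draw: 6/16 · 10/15 = 60/240 = 1/4.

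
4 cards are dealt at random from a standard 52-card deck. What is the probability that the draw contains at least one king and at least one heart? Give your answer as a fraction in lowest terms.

52799/270725

There are C(52,4) = 270725 possible draws.
By inclusion-exclusion on the complements, draws missing all kings or all hearts: C(48,4) + C(39,4) − C(36,4) = 194580 + 82251 − 58905 = 217926.
So draws with at least one of each: 270725 − 217926 = 52799, probability 52799/270725.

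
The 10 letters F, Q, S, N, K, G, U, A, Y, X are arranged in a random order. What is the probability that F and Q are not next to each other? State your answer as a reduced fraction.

4/5

There are 10! = 3628800 arrangements.
Arrangements with F and Q adjacent: 2·9! = 725760.
So not adjacent: 3628800 − 725760 = 2903040, probability 2903040/3628800 = 4/5.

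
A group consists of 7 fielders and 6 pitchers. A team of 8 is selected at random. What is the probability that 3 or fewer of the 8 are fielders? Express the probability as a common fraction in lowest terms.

There are C(13,8) = 1287 ways to choose the 8.
Favorable selections (3 or fewer fielders): C(7,2)·C(6,6) + C(7,3)·C(6,5) = 21 + 210 = 231.
Probability = 231/1287 = 7/39.

7/39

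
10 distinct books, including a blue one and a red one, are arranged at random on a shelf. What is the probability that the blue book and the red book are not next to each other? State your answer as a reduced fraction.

4/5

There are 10! = 3628800 arrangements.
Arrangements with the blue book and the red book adjacent: 2·9! = 725760.
So not adjacent: 3628800 − 725760 = 2903040, probability 2903040/3628800 = 4/5.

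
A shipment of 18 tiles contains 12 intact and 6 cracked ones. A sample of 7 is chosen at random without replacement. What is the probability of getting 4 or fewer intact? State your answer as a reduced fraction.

189/442

Total selections: C(18,7) = 31824.
Count the complement (more than 4 intact): C(12,5)·C(6,2) + C(12,6)·C(6,1) + C(12,7)·C(6,0) = 11880 + 5544 + 792 = 18216.
Probability = 1 − 18216/31824 = 13608/31824 = 189/442.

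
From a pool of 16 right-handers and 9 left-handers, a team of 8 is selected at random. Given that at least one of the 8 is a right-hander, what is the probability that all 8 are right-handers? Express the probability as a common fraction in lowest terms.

715/60087

Work in counts. Selections with at least one right-hander: C(25,8) − C(9,8) = 1081575 − 9 = 1081566.
Of those, selections where all 8 are right-handers: C(16,8) = 12870.
Conditional probability = 12870/1081566 = 715/60087.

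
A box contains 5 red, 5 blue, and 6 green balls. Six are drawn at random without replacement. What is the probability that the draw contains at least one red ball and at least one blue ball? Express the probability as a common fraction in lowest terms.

There are C(16,6) = 8008 possible draws.
By inclusion-exclusion on the complements, draws missing all red or all blue: C(11,6) + C(11,6) − C(6,6) = 462 + 462 − 1 = 923.
So draws with at least one of each: 8008 − 923 = 7085, probability 7085/8008 = 545/616.

545/616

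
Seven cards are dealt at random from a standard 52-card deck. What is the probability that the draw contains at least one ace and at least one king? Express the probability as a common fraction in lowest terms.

There are C(52,7) = 133784560 possible draws.
By inclusion-exclusion on the complements, draws missing all aces or all kings: C(48,7) + C(48,7) − C(44,7) = 73629072 + 73629072 − 38320568 = 108937576.
So draws with at least one of each: 133784560 − 108937576 = 24846984, probability 24846984/133784560 = 3105873/16723070.

3105873/16723070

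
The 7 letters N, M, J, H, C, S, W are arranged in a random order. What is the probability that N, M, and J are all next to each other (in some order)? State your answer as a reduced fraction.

There are 7! = 5040 arrangements.
Treat the three as one block: 5! placements × 3! orders within the block = 120·6 = 720.
Probability = 720/5040 = 1/7.

1/7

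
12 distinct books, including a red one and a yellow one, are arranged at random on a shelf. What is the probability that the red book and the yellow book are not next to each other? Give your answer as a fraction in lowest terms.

5/6

There are 12! = 479001600 arrangements.
Arrangements with the red book and the yellow book adjacent: 2·11! = 79833600.
So not adjacent: 479001600 − 79833600 = 399168000, probability 399168000/479001600 = 5/6.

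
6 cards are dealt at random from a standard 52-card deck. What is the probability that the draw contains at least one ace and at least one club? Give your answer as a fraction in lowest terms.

There are C(52,6) = 20358520 possible draws.
By inclusion-exclusion on the complements, draws missing all aces or all clubs: C(48,6) + C(39,6) − C(36,6) = 12271512 + 3262623 − 1947792 = 13586343.
So draws with at least one of each: 20358520 − 13586343 = 6772177, probability 6772177/20358520.

6772177/20358520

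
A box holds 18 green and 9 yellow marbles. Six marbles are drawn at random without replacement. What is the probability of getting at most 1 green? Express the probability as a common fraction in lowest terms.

392/49335

Total selections: C(27,6) = 296010.
Favorable selections (at most 1 green): C(18,0)·C(9,6) + C(18,1)·C(9,5) = 84 + 2268 = 2352.
Probability = 2352/296010 = 392/49335.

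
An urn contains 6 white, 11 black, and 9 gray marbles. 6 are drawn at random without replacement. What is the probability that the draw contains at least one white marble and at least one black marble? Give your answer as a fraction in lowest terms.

16959/20930

There are C(26,6) = 230230 possible draws.
By inclusion-exclusion on the complements, draws missing all white or all black: C(20,6) + C(15,6) − C(9,6) = 38760 + 5005 − 84 = 43681.
So draws with at least one of each: 230230 − 43681 = 186549, probability 186549/230230 = 16959/20930.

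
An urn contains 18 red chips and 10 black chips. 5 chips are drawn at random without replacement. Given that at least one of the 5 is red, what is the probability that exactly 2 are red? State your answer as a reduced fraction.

510/2723

Work in counts. Selections with at least one red: C(28,5) − C(10,5) = 98280 − 252 = 98028.
Of those, selections where exactly 2 are red: C(18,2)·C(10,3) = 153·120 = 18360.
Conditional probability = 18360/98028 = 510/2723.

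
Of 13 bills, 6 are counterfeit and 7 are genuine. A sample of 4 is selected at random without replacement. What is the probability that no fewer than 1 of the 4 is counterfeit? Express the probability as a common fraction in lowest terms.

136/143

There are C(13,4) = 715 ways to choose the 4.
The complement is all 4 are genuine: C(7,4) = 35.
Probability = 1 − 35/715 = 680/715 = 136/143.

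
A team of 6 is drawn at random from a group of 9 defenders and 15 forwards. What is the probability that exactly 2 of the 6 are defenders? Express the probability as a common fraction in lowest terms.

1755/4807

Total number of selections: C(24,6) = 134596.
Selections with exactly 2 defenders: choose 2 of the 9 defenders and 4 of the 15 forwards, C(9,2)·C(15,4) = 36·1365 = 49140.
Probability = 49140/134596 = 1755/4807.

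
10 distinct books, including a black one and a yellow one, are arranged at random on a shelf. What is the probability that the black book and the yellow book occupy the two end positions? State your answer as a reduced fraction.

1/45

There are 10! = 3628800 arrangements.
Place the black book and the yellow book at the ends in 2 ways, arrange the remaining 8 in 8! = 40320 ways: 2·40320 = 80640.
Probability = 80640/3628800 = 1/45.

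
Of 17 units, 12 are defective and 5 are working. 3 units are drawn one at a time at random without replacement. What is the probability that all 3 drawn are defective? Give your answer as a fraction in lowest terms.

11/34

Multiply the conditional probabilities at each draw: 12/17 · 11/16 · 10/15 = 1320/4080 = 11/34.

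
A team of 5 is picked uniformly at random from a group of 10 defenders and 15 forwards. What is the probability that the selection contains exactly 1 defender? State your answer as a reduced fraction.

65/253

The sample space is all 5-subsets of the 25: C(25,5) = 53130.
Selections with exactly 1 defender: choose 1 of the 10 defenders and 4 of the 15 forwards, C(10,1)·C(15,4) = 10·1365 = 13650.
Probability = 13650/53130 = 65/253.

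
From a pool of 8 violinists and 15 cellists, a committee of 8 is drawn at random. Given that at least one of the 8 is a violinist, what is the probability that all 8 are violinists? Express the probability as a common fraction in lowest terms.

Work in counts. Selections with at least one violinist: C(23,8) − C(15,8) = 490314 − 6435 = 483879.
Of those, selections where all 8 are violinists: C(8,8) = 1.
Conditional probability = 1/483879.

1/483879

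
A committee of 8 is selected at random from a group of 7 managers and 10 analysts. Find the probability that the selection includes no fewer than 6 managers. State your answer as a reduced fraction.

Total selections: C(17,8) = 24310.
Favorable selections (no fewer than 6 managers): C(7,6)·C(10,2) + C(7,7)·C(10,1) = 315 + 10 = 325.
Probability = 325/24310 = 5/374.

5/374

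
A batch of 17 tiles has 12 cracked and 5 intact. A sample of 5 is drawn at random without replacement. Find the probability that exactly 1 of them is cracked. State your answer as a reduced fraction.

15/1547

There are C(17,5) = 6188 ways to choose 5 from 17.
Selections with exactly 1 cracked: choose 1 of the 12 cracked and 4 of the 5 intact, C(12,1)·C(5,4) = 12·5 = 60.
Probability = 60/6188 = 15/1547.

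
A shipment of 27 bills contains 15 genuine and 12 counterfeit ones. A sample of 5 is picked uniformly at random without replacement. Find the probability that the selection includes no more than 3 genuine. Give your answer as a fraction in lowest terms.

1573/2070

Total selections: C(27,5) = 80730.
Favorable selections (no more than 3 genuine): C(15,0)·C(12,5) + C(15,1)·C(12,4) + C(15,2)·C(12,3) + C(15,3)·C(12,2) = 792 + 7425 + 23100 + 30030 = 61347.
Probability = 61347/80730 = 1573/2070.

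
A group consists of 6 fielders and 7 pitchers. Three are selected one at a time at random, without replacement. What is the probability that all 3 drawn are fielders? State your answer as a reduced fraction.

Multiply the conditional probabilities at each draw: 6/13 · 5/12 · 4/11 = 120/1716 = 10/143.

10/143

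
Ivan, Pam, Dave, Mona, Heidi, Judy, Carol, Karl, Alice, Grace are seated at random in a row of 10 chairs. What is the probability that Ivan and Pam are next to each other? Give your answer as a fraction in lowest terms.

There are 10! = 3628800 arrangements.
Treat Ivan and Pam as a block: 9! arrangements of the blocks × 2 orders within the block = 2·362880 = 725760.
Probability = 725760/3628800 = 1/5.

1/5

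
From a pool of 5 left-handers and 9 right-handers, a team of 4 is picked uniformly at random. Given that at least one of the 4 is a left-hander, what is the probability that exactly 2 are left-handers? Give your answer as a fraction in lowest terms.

Work in counts. Selections with at least one left-hander: C(14,4) − C(9,4) = 1001 − 126 = 875.
Of those, selections where exactly 2 are left-handers: C(5,2)·C(9,2) = 10·36 = 360.
Conditional probability = 360/875 = 72/175.

72/175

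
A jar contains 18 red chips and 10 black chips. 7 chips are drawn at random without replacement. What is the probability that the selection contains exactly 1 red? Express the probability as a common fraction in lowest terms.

21/6578

The sample space is all 7-subsets of the 28: C(28,7) = 1184040.
Selections with exactly 1 red: choose 1 of the 18 red and 6 of the 10 black, C(18,1)·C(10,6) = 18·210 = 3780.
Probability = 3780/1184040 = 21/6578.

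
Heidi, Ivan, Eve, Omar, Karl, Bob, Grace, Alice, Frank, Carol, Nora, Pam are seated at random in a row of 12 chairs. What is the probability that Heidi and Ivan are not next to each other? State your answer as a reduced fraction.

5/6

There are 12! = 479001600 arrangements.
Arrangements with Heidi and Ivan adjacent: 2·11! = 79833600.
So not adjacent: 479001600 − 79833600 = 399168000, probability 399168000/479001600 = 5/6.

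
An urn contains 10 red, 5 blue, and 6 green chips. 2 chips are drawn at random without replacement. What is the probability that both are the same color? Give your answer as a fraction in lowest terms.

There are C(21,2) = 210 ways to draw 2 chips.
All same color: C(10,2) + C(5,2) + C(6,2) = 45 + 10 + 15 = 70.
Probability = 70/210 = 1/3.

1/3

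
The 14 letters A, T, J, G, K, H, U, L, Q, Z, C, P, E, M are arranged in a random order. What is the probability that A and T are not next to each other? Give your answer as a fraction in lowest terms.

There are 14! = 87178291200 arrangements.
Arrangements with A and T adjacent: 2·13! = 12454041600.
So not adjacent: 87178291200 − 12454041600 = 74724249600, probability 74724249600/87178291200 = 6/7.

6/7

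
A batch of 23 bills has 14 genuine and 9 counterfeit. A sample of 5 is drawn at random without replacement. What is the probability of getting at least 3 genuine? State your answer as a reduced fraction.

3445/4807

There are C(23,5) = 33649 ways to choose the 5.
Favorable selections (at least 3 genuine): C(14,3)·C(9,2) + C(14,4)·C(9,1) + C(14,5)·C(9,0) = 13104 + 9009 + 2002 = 24115.
Probability = 24115/33649 = 3445/4807.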